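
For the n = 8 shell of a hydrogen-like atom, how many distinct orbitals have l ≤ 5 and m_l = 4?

2

For n = 8, l ranges over 0 … 7.
The (l, m_l) pairs meeting l ≤ 5 and m_l = 4 give: l=4 → 1; l=5 → 1.
Total orbitals: 1 + 1 = 2.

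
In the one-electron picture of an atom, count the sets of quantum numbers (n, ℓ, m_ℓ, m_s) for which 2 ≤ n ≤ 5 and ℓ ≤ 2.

Go shell by shell, enumerating (ℓ, m_ℓ) with ℓ ≤ 2:
n=2 → 4; n=3 → 9; n=4 → 9; n=5 → 9.
Orbitals: 4 + 9 + 9 + 9 = 31. Including both spin states (m_s = ±1/2) gives 2 × 31 = 62 states.

62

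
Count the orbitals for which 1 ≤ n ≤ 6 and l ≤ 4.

80

Treat each shell separately and count matching orbitals:
n=1 → 1; n=2 → 4; n=3 → 9; n=4 → 16; n=5 → 25; n=6 → 25.
Total orbitals: 1 + 4 + 9 + 16 + 25 + 25 = 80.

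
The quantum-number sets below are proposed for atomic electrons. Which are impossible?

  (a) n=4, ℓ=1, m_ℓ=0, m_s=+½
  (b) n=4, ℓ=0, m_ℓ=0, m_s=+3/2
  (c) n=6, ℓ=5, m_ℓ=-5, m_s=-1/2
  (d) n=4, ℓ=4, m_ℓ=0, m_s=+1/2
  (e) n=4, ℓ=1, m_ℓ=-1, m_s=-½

(b) has m_s = +3/2, but an electron's spin must be ±1/2.
(d) has ℓ = 4 ≥ n = 4, violating 0 ≤ ℓ ≤ n−1.
The remaining sets (a), (c), (e) satisfy all four rules.

(b) and (d)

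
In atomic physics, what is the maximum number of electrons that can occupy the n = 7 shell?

A shell holds 2n² electrons: 2 × 7² = 2 × 49 = 98.

98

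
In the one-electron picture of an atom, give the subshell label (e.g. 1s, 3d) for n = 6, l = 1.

l = 1 corresponds to the letter 'p', so the subshell is 6p.

6p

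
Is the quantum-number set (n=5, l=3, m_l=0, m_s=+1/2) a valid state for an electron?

n = 5 is a positive integer. l = 3 satisfies 0 ≤ l ≤ n−1 = 4. m_l = 0 lies in the range −l … +l (here −3 … 3). m_s = +1/2 is one of ±1/2.
All four constraints are satisfied.

Yes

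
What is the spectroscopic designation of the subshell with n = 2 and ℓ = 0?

2s

ℓ = 0 corresponds to the letter 's', so the subshell is 2s.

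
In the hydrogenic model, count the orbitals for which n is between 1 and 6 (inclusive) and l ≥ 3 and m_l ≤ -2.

16

Treat each shell separately and count matching orbitals:
n=4 → 2; n=5 → 5; n=6 → 9.
Total orbitals: 2 + 5 + 9 = 16.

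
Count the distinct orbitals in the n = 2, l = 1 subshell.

3

A subshell has 2l+1 orbitals; with l = 1, that's 3.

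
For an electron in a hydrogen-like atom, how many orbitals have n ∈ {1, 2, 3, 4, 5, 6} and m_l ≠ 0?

70

Count contributing orbitals for each principal shell:
n=2 → 2; n=3 → 6; n=4 → 12; n=5 → 20; n=6 → 30.
Total orbitals: 2 + 6 + 12 + 20 + 30 = 70.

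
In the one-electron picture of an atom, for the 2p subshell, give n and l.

n = 2, l = 1

The leading integer gives n = 2; the letter 'p' means l = 1.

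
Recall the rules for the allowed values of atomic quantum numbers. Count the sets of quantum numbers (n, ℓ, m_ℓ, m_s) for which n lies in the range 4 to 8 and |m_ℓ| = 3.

Count contributing orbitals for each principal shell:
n=4 → 2; n=5 → 4; n=6 → 6; n=7 → 8; n=8 → 10.
Orbitals: 2 + 4 + 6 + 8 + 10 = 30. Including both spin states (m_s = ±1/2) gives 2 × 30 = 60 states.

60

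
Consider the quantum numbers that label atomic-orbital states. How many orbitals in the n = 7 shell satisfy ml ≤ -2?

15

With n = 7 the allowed l are 0, 1, …, 6.
The (l, ml) pairs meeting ml ≤ -2 give: l=2 → 1; l=3 → 2; l=4 → 3; l=5 → 4; l=6 → 5.
Total orbitals: 1 + 2 + 3 + 4 + 5 = 15.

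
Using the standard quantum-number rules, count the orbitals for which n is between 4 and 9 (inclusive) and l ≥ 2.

Treat each shell separately and count matching orbitals:
n=4 → 12; n=5 → 21; n=6 → 32; n=7 → 45; n=8 → 60; n=9 → 77.
Total orbitals: 12 + 21 + 32 + 45 + 60 + 77 = 247.

247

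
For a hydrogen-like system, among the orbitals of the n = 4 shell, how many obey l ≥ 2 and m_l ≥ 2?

Contributions: l=2 → 1; l=3 → 2.
Total orbitals: 1 + 2 = 3.

3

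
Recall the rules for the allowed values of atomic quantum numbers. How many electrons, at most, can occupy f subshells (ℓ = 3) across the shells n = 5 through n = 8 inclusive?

An f subshell (ℓ = 3) exists for every n ≥ 4, so shells n = 5, 6, 7, 8 each contribute one — 4 subshells.
Since each f subshell holds 2(2·3+1) = 14 electrons, the total is 4 × 14 = 56.

56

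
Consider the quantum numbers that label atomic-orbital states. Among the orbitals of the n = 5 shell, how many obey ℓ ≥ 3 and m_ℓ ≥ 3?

3

The (ℓ, m_ℓ) pairs meeting ℓ ≥ 3 and m_ℓ ≥ 3 give: ℓ=3 → 1; ℓ=4 → 2.
Total orbitals: 1 + 2 = 3.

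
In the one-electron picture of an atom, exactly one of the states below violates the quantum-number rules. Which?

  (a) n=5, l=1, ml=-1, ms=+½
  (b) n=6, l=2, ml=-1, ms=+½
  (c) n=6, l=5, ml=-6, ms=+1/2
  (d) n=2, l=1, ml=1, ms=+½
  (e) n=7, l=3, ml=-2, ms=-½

(c)

(c) has |ml| = 6 > l = 5, violating −l ≤ ml ≤ l.
The remaining sets (a), (b), (d), (e) satisfy all four rules.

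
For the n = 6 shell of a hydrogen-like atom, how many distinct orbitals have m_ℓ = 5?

Per ℓ-value: ℓ=5 → 1.
Total orbitals: 1.

1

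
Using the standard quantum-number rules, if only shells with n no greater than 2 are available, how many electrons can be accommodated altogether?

Total orbitals = 1² + 2² = 5. Doubling for spin gives 10 electrons.

10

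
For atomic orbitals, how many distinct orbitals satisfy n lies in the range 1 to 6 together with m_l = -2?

For each n in the range, tally the orbitals obeying m_l = -2:
n=3 → 1; n=4 → 2; n=5 → 3; n=6 → 4.
Total orbitals: 1 + 2 + 3 + 4 = 10.

10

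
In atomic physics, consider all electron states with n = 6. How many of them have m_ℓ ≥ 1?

The n = 6 shell has ℓ = 0 through 5; check each.
Per ℓ-value: ℓ=1 → 1; ℓ=2 → 2; ℓ=3 → 3; ℓ=4 → 4; ℓ=5 → 5.
Orbitals: 1 + 2 + 3 + 4 + 5 = 15. Each orbital carries two spin states, so 15 × 2 = 30 states.

30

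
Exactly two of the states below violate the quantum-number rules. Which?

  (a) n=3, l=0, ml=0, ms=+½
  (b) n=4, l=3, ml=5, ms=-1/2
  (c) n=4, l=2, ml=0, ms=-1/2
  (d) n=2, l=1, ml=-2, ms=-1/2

(b) and (d)

(b) has |ml| = 5 > l = 3, violating −l ≤ ml ≤ l.
(d) has |ml| = 2 > l = 1, violating −l ≤ ml ≤ l.
The remaining sets (a), (c) satisfy all four rules.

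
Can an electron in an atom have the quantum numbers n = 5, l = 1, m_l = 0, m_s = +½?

n = 5 is a positive integer. l = 1 satisfies 0 ≤ l ≤ n−1 = 4. m_l = 0 lies in the range −l … +l (here −1 … 1). m_s = +1/2 is one of ±1/2.
All four constraints are satisfied.

Yes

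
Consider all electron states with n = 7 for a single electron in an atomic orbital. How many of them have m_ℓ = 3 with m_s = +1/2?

4

The (ℓ, m_ℓ) pairs meeting m_ℓ = 3 give: ℓ=3 → 1; ℓ=4 → 1; ℓ=5 → 1; ℓ=6 → 1.
Orbitals: 1 + 1 + 1 + 1 = 4. With m_s fixed to a single value there is one state per orbital, giving 4 states.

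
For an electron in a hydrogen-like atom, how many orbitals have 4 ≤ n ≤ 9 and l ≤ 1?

Count contributing orbitals for each principal shell:
n=4 → 4; n=5 → 4; n=6 → 4; n=7 → 4; n=8 → 4; n=9 → 4.
Total orbitals: 4 + 4 + 4 + 4 + 4 + 4 = 24.

24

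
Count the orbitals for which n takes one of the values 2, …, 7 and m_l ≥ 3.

For each n in the range, tally the orbitals obeying m_l ≥ 3:
n=4 → 1; n=5 → 3; n=6 → 6; n=7 → 10.
Total orbitals: 1 + 3 + 6 + 10 = 20.

20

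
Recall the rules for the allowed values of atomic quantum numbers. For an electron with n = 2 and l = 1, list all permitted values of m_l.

m_l takes every integer from −l to +l. With l = 1 that gives the 3 values -1, 0, 1.

-1, 0, 1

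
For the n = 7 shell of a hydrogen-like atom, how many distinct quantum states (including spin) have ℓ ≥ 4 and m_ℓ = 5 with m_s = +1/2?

2

The n = 7 shell has ℓ = 0 through 6; check each.
Contributions: ℓ=5 → 1; ℓ=6 → 1.
Orbitals: 1 + 1 = 2. With m_s fixed to a single value there is one state per orbital, giving 2 states.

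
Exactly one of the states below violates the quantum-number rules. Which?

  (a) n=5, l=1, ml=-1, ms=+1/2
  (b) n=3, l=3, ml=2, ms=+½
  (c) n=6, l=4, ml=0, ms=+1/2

(b)

(b) has l = 3 ≥ n = 3, violating 0 ≤ l ≤ n−1.
The remaining sets (a), (c) satisfy all four rules.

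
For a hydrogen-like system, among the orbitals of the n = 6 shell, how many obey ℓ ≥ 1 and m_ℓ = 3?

3

Go through ℓ = 0, …, 5 (the values permitted for n = 6).
Per ℓ-value: ℓ=3 → 1; ℓ=4 → 1; ℓ=5 → 1.
Total orbitals: 1 + 1 + 1 = 3.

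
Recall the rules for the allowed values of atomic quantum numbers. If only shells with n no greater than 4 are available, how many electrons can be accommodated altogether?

60

Total orbitals = 1² + 2² + 3² + 4² = 30. Doubling for spin gives 60 electrons.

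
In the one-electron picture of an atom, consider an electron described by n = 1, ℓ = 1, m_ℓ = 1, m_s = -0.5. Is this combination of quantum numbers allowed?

The orbital quantum number must satisfy 0 ≤ ℓ ≤ n−1. With n = 1 the allowed ℓ values are 0, so ℓ = 1 is out of range.

No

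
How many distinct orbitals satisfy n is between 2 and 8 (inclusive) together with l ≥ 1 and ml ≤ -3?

For each n in the range, tally the orbitals obeying l ≥ 1 and ml ≤ -3:
n=4 → 1; n=5 → 3; n=6 → 6; n=7 → 10; n=8 → 15.
Total orbitals: 1 + 3 + 6 + 10 + 15 = 35.

35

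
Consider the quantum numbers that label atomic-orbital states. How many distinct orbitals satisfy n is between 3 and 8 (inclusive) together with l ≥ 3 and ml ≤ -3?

35

Count contributing orbitals for each principal shell:
n=4 → 1; n=5 → 3; n=6 → 6; n=7 → 10; n=8 → 15.
Total orbitals: 1 + 3 + 6 + 10 + 15 = 35.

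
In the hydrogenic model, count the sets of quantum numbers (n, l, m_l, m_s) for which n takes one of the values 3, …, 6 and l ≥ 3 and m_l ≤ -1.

44

Work shell by shell — for each n, count the (l, m_l) pairs that satisfy l ≥ 3 and m_l ≤ -1:
n=4 → 3; n=5 → 7; n=6 → 12.
Orbitals: 3 + 7 + 12 = 22. Including both spin states (m_s = ±1/2) gives 2 × 22 = 44 states.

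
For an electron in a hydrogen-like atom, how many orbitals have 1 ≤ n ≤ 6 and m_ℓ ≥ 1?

Go shell by shell, enumerating (ℓ, m_ℓ) with m_ℓ ≥ 1:
n=2 → 1; n=3 → 3; n=4 → 6; n=5 → 10; n=6 → 15.
Total orbitals: 1 + 3 + 6 + 10 + 15 = 35.

35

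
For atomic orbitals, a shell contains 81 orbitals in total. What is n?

n² = 81 ⇒ n = 9.

n = 9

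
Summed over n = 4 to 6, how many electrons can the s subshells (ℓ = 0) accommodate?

An s subshell (ℓ = 0) exists for every n ≥ 1, so shells n = 4, 5, 6 each contribute one — 3 subshells.
Since each s subshell holds 2(2·0+1) = 2 electrons, the total is 3 × 2 = 6.

6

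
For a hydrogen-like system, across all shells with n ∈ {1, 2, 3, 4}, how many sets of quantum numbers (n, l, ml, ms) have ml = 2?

Count contributing orbitals for each principal shell:
n=3 → 1; n=4 → 2.
Orbitals: 1 + 2 = 3. Including both spin states (ms = ±1/2) gives 2 × 3 = 6 states.

6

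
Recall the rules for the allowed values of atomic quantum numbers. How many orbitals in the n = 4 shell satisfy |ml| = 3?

Go through l = 0, …, 3 (the values permitted for n = 4).
Per l-value: l=3 → 2.
Total orbitals: 2.

2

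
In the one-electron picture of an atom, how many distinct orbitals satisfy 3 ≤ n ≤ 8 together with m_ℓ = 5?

Go shell by shell, enumerating (ℓ, m_ℓ) with m_ℓ = 5:
n=6 → 1; n=7 → 2; n=8 → 3.
Total orbitals: 1 + 2 + 3 = 6.

6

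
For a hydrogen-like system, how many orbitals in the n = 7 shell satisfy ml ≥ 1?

Go through l = 0, …, 6 (the values permitted for n = 7).
The (l, ml) pairs meeting ml ≥ 1 give: l=1 → 1; l=2 → 2; l=3 → 3; l=4 → 4; l=5 → 5; l=6 → 6.
Total orbitals: 1 + 2 + 3 + 4 + 5 + 6 = 21.

21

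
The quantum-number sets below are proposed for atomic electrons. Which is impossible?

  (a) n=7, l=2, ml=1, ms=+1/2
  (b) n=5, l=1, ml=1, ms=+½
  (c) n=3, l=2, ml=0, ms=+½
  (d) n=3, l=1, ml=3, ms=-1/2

(d) has |ml| = 3 > l = 1, violating −l ≤ ml ≤ l.
The remaining sets (a), (b), (c) satisfy all four rules.

(d)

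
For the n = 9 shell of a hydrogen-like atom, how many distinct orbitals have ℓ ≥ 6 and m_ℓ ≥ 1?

For n = 9, ℓ ranges over 0 … 8.
Orbitals with ℓ ≥ 6 and m_ℓ ≥ 1, by ℓ: ℓ=6 → 6; ℓ=7 → 7; ℓ=8 → 8.
Total orbitals: 6 + 7 + 8 = 21.

21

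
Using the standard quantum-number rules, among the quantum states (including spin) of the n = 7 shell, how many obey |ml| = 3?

16

With n = 7 the allowed l are 0, 1, …, 6.
The (l, ml) pairs meeting |ml| = 3 give: l=3 → 2; l=4 → 2; l=5 → 2; l=6 → 2.
Orbitals: 2 + 2 + 2 + 2 = 8. Each orbital carries two spin states, so 8 × 2 = 16 states.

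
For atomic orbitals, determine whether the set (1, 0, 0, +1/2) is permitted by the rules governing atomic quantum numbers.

Allowed

n = 1 is a positive integer. ℓ = 0 satisfies 0 ≤ ℓ ≤ n−1 = 0. m_ℓ = 0 lies in the range −ℓ … +ℓ (here 0). m_s = +1/2 is one of ±1/2.
All four constraints are satisfied.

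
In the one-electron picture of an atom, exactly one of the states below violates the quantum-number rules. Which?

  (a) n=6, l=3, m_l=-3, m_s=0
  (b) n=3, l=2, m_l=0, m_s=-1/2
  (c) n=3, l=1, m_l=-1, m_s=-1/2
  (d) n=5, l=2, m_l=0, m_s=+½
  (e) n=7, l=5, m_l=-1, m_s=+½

(a) has m_s = 0, but an electron's spin must be ±1/2.
The remaining sets (b), (c), (d), (e) satisfy all four rules.

(a)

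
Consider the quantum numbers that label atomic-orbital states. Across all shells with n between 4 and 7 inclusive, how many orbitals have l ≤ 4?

For each n in the range, tally the orbitals obeying l ≤ 4:
n=4 → 16; n=5 → 25; n=6 → 25; n=7 → 25.
Total orbitals: 16 + 25 + 25 + 25 = 91.

91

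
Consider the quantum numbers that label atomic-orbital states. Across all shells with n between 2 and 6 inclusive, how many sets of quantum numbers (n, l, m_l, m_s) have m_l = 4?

Per-shell orbital counts meeting the constraint:
n=5 → 1; n=6 → 2.
Orbitals: 1 + 2 = 3. Including both spin states (m_s = ±1/2) gives 2 × 3 = 6 states.

6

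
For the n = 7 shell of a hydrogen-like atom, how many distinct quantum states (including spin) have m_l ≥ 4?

12

For n = 7, l ranges over 0 … 6.
The (l, m_l) pairs meeting m_l ≥ 4 give: l=4 → 1; l=5 → 2; l=6 → 3.
Orbitals: 1 + 2 + 3 = 6. Each orbital carries two spin states, so 6 × 2 = 12 states.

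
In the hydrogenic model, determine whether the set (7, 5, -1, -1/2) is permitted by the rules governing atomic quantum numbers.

n = 7 is a positive integer. l = 5 satisfies 0 ≤ l ≤ n−1 = 6. m_l = -1 lies in the range −l … +l (here −5 … 5). m_s = -1/2 is one of ±1/2.
All four constraints are satisfied.

Yes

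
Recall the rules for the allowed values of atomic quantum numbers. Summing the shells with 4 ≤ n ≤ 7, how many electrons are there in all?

252

Shell n has n² orbitals: 4²=16 + 5²=25 + 6²=36 + 7²=49 = 126 orbitals.
Two spin states per orbital: 2 × 126 = 252 electrons.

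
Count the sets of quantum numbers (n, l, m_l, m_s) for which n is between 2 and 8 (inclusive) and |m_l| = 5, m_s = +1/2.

12

Treat each shell separately and count matching orbitals:
n=6 → 2; n=7 → 4; n=8 → 6.
Orbitals: 2 + 4 + 6 = 12. With m_s fixed to +1/2 there is one state per orbital, so 12 states.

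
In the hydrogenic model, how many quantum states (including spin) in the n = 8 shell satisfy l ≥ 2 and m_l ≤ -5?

12

For n = 8, l ranges over 0 … 7.
The (l, m_l) pairs meeting l ≥ 2 and m_l ≤ -5 give: l=5 → 1; l=6 → 2; l=7 → 3.
Orbitals: 1 + 2 + 3 = 6. Each orbital carries two spin states, so 6 × 2 = 12 states.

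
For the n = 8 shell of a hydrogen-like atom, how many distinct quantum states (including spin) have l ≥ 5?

78

The (l, m_l) pairs meeting l ≥ 5 give: l=5 → 11; l=6 → 13; l=7 → 15.
Orbitals: 11 + 13 + 15 = 39. Each orbital carries two spin states, so 39 × 2 = 78 states.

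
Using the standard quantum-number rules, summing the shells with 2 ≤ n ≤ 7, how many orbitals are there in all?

Shell n has n² orbitals: 2²=4 + 3²=9 + 4²=16 + 5²=25 + 6²=36 + 7²=49 = 139 orbitals.

139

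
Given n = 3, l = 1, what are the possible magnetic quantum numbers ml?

ml takes every integer from −l to +l. With l = 1 that gives the 3 values -1, 0, 1.

-1, 0, 1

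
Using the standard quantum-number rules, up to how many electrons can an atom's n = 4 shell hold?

32

A shell holds 2n² electrons: 2 × 4² = 2 × 16 = 32.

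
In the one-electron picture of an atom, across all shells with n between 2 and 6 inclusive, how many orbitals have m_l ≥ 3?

Work shell by shell — for each n, count the (l, m_l) pairs that satisfy m_l ≥ 3:
n=4 → 1; n=5 → 3; n=6 → 6.
Total orbitals: 1 + 3 + 6 = 10.

10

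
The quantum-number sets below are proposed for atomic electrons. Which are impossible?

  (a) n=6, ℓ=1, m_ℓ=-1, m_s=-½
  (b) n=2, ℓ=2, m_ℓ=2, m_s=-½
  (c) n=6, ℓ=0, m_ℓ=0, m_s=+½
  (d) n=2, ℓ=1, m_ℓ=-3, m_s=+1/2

(b) has ℓ = 2 ≥ n = 2, violating 0 ≤ ℓ ≤ n−1.
(d) has |m_ℓ| = 3 > ℓ = 1, violating −ℓ ≤ m_ℓ ≤ ℓ.
The remaining sets (a), (c) satisfy all four rules.

(b) and (d)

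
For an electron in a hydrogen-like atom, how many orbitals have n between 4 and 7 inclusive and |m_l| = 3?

Per-shell orbital counts meeting the constraint:
n=4 → 2; n=5 → 4; n=6 → 6; n=7 → 8.
Total orbitals: 2 + 4 + 6 + 8 = 20.

20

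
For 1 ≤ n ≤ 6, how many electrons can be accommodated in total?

Total orbitals = 1² + 2² + 3² + 4² + 5² + 6² = 91. Doubling for spin gives 182 electrons.

182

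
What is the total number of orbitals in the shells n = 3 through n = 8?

199

Shell n has n² orbitals: 3²=9 + 4²=16 + 5²=25 + 6²=36 + 7²=49 + 8²=64 = 199 orbitals.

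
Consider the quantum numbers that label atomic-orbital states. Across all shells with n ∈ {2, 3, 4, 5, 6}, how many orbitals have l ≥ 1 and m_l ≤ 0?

50

Go shell by shell, enumerating (l, m_l) with l ≥ 1 and m_l ≤ 0:
n=2 → 2; n=3 → 5; n=4 → 9; n=5 → 14; n=6 → 20.
Total orbitals: 2 + 5 + 9 + 14 + 20 = 50.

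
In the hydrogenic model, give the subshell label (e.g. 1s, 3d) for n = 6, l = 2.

l = 2 corresponds to the letter 'd', so the subshell is 6d.

6d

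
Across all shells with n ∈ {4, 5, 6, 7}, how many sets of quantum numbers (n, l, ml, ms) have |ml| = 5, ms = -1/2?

Go shell by shell, enumerating (l, ml) with |ml| = 5:
n=6 → 2; n=7 → 4.
Orbitals: 2 + 4 = 6. With ms fixed to -1/2 there is one state per orbital, so 6 states.

6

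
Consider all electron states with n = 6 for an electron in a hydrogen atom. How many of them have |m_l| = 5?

4

With n = 6 the allowed l are 0, 1, …, 5.
Per l-value: l=5 → 2.
Orbitals: 2. Each orbital carries two spin states, so 2 × 2 = 4 states.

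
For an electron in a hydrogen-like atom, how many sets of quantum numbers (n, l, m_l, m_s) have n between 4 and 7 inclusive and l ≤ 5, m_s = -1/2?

Work shell by shell — for each n, count the (l, m_l) pairs that satisfy l ≤ 5:
n=4 → 16; n=5 → 25; n=6 → 36; n=7 → 36.
Orbitals: 16 + 25 + 36 + 36 = 113. With m_s fixed to -1/2 there is one state per orbital, so 113 states.

113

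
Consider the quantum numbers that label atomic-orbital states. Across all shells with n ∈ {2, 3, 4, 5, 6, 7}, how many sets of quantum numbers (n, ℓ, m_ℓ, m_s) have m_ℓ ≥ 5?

Treat each shell separately and count matching orbitals:
n=6 → 1; n=7 → 3.
Orbitals: 1 + 3 = 4. Including both spin states (m_s = ±1/2) gives 2 × 4 = 8 states.

8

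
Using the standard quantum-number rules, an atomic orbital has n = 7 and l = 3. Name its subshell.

7f

l = 3 corresponds to the letter 'f', so the subshell is 7f.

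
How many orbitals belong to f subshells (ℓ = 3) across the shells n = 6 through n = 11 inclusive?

42

An f subshell (ℓ = 3) exists for every n ≥ 4, so shells n = 6, 7, 8, 9, 10, 11 each contribute one — 6 subshells.
Since each f subshell has 2·3+1 = 7 orbitals, the total is 6 × 7 = 42.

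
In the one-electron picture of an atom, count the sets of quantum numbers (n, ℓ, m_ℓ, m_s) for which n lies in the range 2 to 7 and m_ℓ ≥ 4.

20

Per-shell orbital counts meeting the constraint:
n=5 → 1; n=6 → 3; n=7 → 6.
Orbitals: 1 + 3 + 6 = 10. Including both spin states (m_s = ±1/2) gives 2 × 10 = 20 states.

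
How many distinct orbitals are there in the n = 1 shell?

The n = 1 shell contains n² = 1² = 1 orbital.

1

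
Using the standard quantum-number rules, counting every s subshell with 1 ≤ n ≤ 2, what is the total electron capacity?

An s subshell (l = 0) exists for every n ≥ 1, so shells n = 1, 2 each contribute one — 2 subshells.
Since each s subshell holds 2(2·0+1) = 2 electrons, the total is 2 × 2 = 4.

4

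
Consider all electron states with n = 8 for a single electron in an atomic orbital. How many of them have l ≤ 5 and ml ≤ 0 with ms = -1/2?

21

For n = 8, l ranges over 0 … 7.
The (l, ml) pairs meeting l ≤ 5 and ml ≤ 0 give: l=0 → 1; l=1 → 2; l=2 → 3; l=3 → 4; l=4 → 5; l=5 → 6.
Orbitals: 1 + 2 + 3 + 4 + 5 + 6 = 21. With ms fixed to a single value there is one state per orbital, giving 21 states.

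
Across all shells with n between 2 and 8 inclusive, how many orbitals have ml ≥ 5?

Work shell by shell — for each n, count the (l, ml) pairs that satisfy ml ≥ 5:
n=6 → 1; n=7 → 3; n=8 → 6.
Total orbitals: 1 + 3 + 6 = 10.

10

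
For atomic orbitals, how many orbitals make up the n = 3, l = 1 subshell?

A subshell has 2l+1 orbitals; with l = 1, that's 3.

3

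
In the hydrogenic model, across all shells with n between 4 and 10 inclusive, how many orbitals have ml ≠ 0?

322

Work shell by shell — for each n, count the (l, ml) pairs that satisfy ml ≠ 0:
n=4 → 12; n=5 → 20; n=6 → 30; n=7 → 42; n=8 → 56; n=9 → 72; n=10 → 90.
Total orbitals: 12 + 20 + 30 + 42 + 56 + 72 + 90 = 322.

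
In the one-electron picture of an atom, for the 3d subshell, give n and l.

The leading integer gives n = 3; the letter 'd' means l = 2.

n = 3, l = 2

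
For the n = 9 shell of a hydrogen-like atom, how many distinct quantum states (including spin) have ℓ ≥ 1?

160

With n = 9 the allowed ℓ are 0, 1, …, 8.
Contributions: ℓ=1 → 3; ℓ=2 → 5; ℓ=3 → 7; ℓ=4 → 9; ℓ=5 → 11; ℓ=6 → 13; ℓ=7 → 15; ℓ=8 → 17.
Orbitals: 3 + 5 + 7 + 9 + 11 + 13 + 15 + 17 = 80. Each orbital carries two spin states, so 80 × 2 = 160 states.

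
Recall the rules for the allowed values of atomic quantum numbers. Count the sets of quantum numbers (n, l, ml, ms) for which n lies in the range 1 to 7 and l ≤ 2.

Count contributing orbitals for each principal shell:
n=1 → 1; n=2 → 4; n=3 → 9; n=4 → 9; n=5 → 9; n=6 → 9; n=7 → 9.
Orbitals: 1 + 4 + 9 + 9 + 9 + 9 + 9 = 50. Including both spin states (ms = ±1/2) gives 2 × 50 = 100 states.

100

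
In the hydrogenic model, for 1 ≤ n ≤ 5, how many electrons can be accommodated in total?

110

Total orbitals = 1² + 2² + 3² + 4² + 5² = 55. Doubling for spin gives 110 electrons.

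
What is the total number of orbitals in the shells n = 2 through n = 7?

139

Shell n has n² orbitals: 2²=4 + 3²=9 + 4²=16 + 5²=25 + 6²=36 + 7²=49 = 139 orbitals.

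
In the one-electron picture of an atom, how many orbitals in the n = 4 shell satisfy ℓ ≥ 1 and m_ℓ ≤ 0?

9

Go through ℓ = 0, …, 3 (the values permitted for n = 4).
The (ℓ, m_ℓ) pairs meeting ℓ ≥ 1 and m_ℓ ≤ 0 give: ℓ=1 → 2; ℓ=2 → 3; ℓ=3 → 4.
Total orbitals: 2 + 3 + 4 = 9.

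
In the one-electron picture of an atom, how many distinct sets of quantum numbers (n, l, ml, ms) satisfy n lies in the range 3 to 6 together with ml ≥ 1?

68

Treat each shell separately and count matching orbitals:
n=3 → 3; n=4 → 6; n=5 → 10; n=6 → 15.
Orbitals: 3 + 6 + 10 + 15 = 34. Including both spin states (ms = ±1/2) gives 2 × 34 = 68 states.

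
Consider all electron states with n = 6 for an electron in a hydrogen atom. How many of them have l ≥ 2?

64

Go through l = 0, …, 5 (the values permitted for n = 6).
The (l, ml) pairs meeting l ≥ 2 give: l=2 → 5; l=3 → 7; l=4 → 9; l=5 → 11.
Orbitals: 5 + 7 + 9 + 11 = 32. Each orbital carries two spin states, so 32 × 2 = 64 states.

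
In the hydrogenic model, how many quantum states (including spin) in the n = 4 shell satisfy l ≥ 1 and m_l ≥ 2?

6

With n = 4 the allowed l are 0, 1, …, 3.
The (l, m_l) pairs meeting l ≥ 1 and m_l ≥ 2 give: l=2 → 1; l=3 → 2.
Orbitals: 1 + 2 = 3. Each orbital carries two spin states, so 3 × 2 = 6 states.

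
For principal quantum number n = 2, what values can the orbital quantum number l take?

0, 1

l is an integer with 0 ≤ l ≤ n−1, so for n = 2: l = 0, 1.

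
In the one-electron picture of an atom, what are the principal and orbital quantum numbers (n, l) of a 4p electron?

n = 4, l = 1

The leading integer gives n = 4; the letter 'p' means l = 1.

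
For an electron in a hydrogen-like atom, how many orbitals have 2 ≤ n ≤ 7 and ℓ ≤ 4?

104

Work shell by shell — for each n, count the (ℓ, m_ℓ) pairs that satisfy ℓ ≤ 4:
n=2 → 4; n=3 → 9; n=4 → 16; n=5 → 25; n=6 → 25; n=7 → 25.
Total orbitals: 4 + 9 + 16 + 25 + 25 + 25 = 104.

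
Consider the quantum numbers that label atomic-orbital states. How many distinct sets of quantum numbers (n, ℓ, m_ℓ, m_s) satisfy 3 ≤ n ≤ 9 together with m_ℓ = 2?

56

Work shell by shell — for each n, count the (ℓ, m_ℓ) pairs that satisfy m_ℓ = 2:
n=3 → 1; n=4 → 2; n=5 → 3; n=6 → 4; n=7 → 5; n=8 → 6; n=9 → 7.
Orbitals: 1 + 2 + 3 + 4 + 5 + 6 + 7 = 28. Including both spin states (m_s = ±1/2) gives 2 × 28 = 56 states.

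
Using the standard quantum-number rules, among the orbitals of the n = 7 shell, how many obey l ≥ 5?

24

Contributions: l=5 → 11; l=6 → 13.
Total orbitals: 11 + 13 = 24.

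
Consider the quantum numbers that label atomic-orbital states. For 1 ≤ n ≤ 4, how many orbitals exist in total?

Total orbitals = 1² + 2² + 3² + 4² = 30.

30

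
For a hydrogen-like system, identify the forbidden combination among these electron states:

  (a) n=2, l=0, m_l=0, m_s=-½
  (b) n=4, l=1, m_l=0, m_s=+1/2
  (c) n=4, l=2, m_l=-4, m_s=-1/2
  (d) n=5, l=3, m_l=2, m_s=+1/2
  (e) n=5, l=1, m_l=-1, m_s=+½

(c)

(c) has |m_l| = 4 > l = 2, violating −l ≤ m_l ≤ l.
The remaining sets (a), (b), (d), (e) satisfy all four rules.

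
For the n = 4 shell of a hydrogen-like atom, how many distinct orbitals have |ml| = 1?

The (l, ml) pairs meeting |ml| = 1 give: l=1 → 2; l=2 → 2; l=3 → 2.
Total orbitals: 2 + 2 + 2 = 6.

6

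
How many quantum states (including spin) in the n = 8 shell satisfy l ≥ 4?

Go through l = 0, …, 7 (the values permitted for n = 8).
Orbitals with l ≥ 4, by l: l=4 → 9; l=5 → 11; l=6 → 13; l=7 → 15.
Orbitals: 9 + 11 + 13 + 15 = 48. Each orbital carries two spin states, so 48 × 2 = 96 states.

96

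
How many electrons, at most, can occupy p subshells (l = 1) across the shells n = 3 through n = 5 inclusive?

A p subshell (l = 1) exists for every n ≥ 2, so shells n = 3, 4, 5 each contribute one — 3 subshells.
Since each p subshell holds 2(2·1+1) = 6 electrons, the total is 3 × 6 = 18.

18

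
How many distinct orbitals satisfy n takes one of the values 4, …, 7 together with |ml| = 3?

Work shell by shell — for each n, count the (l, ml) pairs that satisfy |ml| = 3:
n=4 → 2; n=5 → 4; n=6 → 6; n=7 → 8.
Total orbitals: 2 + 4 + 6 + 8 = 20.

20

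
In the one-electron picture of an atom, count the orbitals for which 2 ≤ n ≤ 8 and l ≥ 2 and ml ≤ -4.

20

Work shell by shell — for each n, count the (l, ml) pairs that satisfy l ≥ 2 and ml ≤ -4:
n=5 → 1; n=6 → 3; n=7 → 6; n=8 → 10.
Total orbitals: 1 + 3 + 6 + 10 = 20.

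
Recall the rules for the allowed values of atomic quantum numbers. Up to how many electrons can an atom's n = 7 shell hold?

98

A shell holds 2n² electrons: 2 × 7² = 2 × 49 = 98.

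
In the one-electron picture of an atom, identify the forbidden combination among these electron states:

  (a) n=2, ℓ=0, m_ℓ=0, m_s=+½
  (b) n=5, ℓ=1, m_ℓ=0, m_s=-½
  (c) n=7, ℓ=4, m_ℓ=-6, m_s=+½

(c) has |m_ℓ| = 6 > ℓ = 4, violating −ℓ ≤ m_ℓ ≤ ℓ.
The remaining sets (a), (b) satisfy all four rules.

(c)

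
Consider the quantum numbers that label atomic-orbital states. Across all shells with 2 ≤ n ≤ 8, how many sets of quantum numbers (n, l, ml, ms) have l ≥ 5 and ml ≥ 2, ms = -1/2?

28

Go shell by shell, enumerating (l, ml) with l ≥ 5 and ml ≥ 2:
n=6 → 4; n=7 → 9; n=8 → 15.
Orbitals: 4 + 9 + 15 = 28. With ms fixed to -1/2 there is one state per orbital, so 28 states.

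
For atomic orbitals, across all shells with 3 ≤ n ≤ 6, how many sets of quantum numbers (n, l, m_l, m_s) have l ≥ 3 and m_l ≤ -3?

20

Per-shell orbital counts meeting the constraint:
n=4 → 1; n=5 → 3; n=6 → 6.
Orbitals: 1 + 3 + 6 = 10. Including both spin states (m_s = ±1/2) gives 2 × 10 = 20 states.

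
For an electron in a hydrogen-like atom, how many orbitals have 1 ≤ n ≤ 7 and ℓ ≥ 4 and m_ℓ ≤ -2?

22

For each n in the range, tally the orbitals obeying ℓ ≥ 4 and m_ℓ ≤ -2:
n=5 → 3; n=6 → 7; n=7 → 12.
Total orbitals: 3 + 7 + 12 = 22.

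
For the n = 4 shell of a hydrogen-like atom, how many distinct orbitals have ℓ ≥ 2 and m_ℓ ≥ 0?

For n = 4, ℓ ranges over 0 … 3.
The (ℓ, m_ℓ) pairs meeting ℓ ≥ 2 and m_ℓ ≥ 0 give: ℓ=2 → 3; ℓ=3 → 4.
Total orbitals: 3 + 4 = 7.

7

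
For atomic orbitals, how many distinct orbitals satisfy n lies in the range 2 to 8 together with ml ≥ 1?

84

Treat each shell separately and count matching orbitals:
n=2 → 1; n=3 → 3; n=4 → 6; n=5 → 10; n=6 → 15; n=7 → 21; n=8 → 28.
Total orbitals: 1 + 3 + 6 + 10 + 15 + 21 + 28 = 84.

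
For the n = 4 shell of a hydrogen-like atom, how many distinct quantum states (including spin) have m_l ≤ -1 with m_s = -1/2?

6

Per l-value: l=1 → 1; l=2 → 2; l=3 → 3.
Orbitals: 1 + 2 + 3 = 6. With m_s fixed to a single value there is one state per orbital, giving 6 states.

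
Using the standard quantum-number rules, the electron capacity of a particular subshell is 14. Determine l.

l = 3

2(2l+1) = 14 ⇒ 2l+1 = 7 ⇒ l = 3.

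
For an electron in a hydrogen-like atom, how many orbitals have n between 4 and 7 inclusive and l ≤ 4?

91

Go shell by shell, enumerating (l, m_l) with l ≤ 4:
n=4 → 16; n=5 → 25; n=6 → 25; n=7 → 25.
Total orbitals: 16 + 25 + 25 + 25 = 91.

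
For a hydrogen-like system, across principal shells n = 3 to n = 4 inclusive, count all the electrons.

50

Shell n has n² orbitals: 3²=9 + 4²=16 = 25 orbitals.
Two spin states per orbital: 2 × 25 = 50 electrons.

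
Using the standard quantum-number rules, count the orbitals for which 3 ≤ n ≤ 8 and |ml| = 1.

54

Go shell by shell, enumerating (l, ml) with |ml| = 1:
n=3 → 4; n=4 → 6; n=5 → 8; n=6 → 10; n=7 → 12; n=8 → 14.
Total orbitals: 4 + 6 + 8 + 10 + 12 + 14 = 54.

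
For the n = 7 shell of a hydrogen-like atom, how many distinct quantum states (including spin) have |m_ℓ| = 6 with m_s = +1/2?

For n = 7, ℓ ranges over 0 … 6.
Orbitals with |m_ℓ| = 6, by ℓ: ℓ=6 → 2.
Orbitals: 2. With m_s fixed to a single value there is one state per orbital, giving 2 states.

2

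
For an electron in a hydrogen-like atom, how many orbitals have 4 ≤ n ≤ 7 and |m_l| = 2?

28

Count contributing orbitals for each principal shell:
n=4 → 4; n=5 → 6; n=6 → 8; n=7 → 10.
Total orbitals: 4 + 6 + 8 + 10 = 28.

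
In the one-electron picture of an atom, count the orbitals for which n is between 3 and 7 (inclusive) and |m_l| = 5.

Treat each shell separately and count matching orbitals:
n=6 → 2; n=7 → 4.
Total orbitals: 2 + 4 = 6.

6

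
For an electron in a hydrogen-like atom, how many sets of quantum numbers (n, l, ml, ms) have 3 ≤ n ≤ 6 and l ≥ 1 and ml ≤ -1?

Work shell by shell — for each n, count the (l, ml) pairs that satisfy l ≥ 1 and ml ≤ -1:
n=3 → 3; n=4 → 6; n=5 → 10; n=6 → 15.
Orbitals: 3 + 6 + 10 + 15 = 34. Including both spin states (ms = ±1/2) gives 2 × 34 = 68 states.

68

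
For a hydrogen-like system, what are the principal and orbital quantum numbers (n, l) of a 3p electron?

The leading integer gives n = 3; the letter 'p' means l = 1.

n = 3, l = 1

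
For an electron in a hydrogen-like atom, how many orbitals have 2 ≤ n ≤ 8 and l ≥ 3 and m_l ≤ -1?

65

Go shell by shell, enumerating (l, m_l) with l ≥ 3 and m_l ≤ -1:
n=4 → 3; n=5 → 7; n=6 → 12; n=7 → 18; n=8 → 25.
Total orbitals: 3 + 7 + 12 + 18 + 25 = 65.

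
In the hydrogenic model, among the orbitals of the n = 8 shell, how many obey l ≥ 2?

Go through l = 0, …, 7 (the values permitted for n = 8).
Orbitals with l ≥ 2, by l: l=2 → 5; l=3 → 7; l=4 → 9; l=5 → 11; l=6 → 13; l=7 → 15.
Total orbitals: 5 + 7 + 9 + 11 + 13 + 15 = 60.

60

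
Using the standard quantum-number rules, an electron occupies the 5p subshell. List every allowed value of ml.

-1, 0, 1

The 5p subshell has l = 1, and ml takes every integer from −l to +l. With l = 1 that gives the 3 values -1, 0, 1.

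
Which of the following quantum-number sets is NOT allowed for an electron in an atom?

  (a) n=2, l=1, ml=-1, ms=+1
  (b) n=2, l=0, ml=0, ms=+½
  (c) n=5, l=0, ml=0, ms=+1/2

(a)

(a) has ms = +1, but an electron's spin must be ±1/2.
The remaining sets (b), (c) satisfy all four rules.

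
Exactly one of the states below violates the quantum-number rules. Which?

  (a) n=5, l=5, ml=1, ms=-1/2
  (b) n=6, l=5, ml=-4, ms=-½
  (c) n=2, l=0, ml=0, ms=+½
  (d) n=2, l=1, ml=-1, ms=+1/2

(a)

(a) has l = 5 ≥ n = 5, violating 0 ≤ l ≤ n−1.
The remaining sets (b), (c), (d) satisfy all four rules.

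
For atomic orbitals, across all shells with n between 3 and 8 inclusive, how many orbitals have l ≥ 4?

110

For each n in the range, tally the orbitals obeying l ≥ 4:
n=5 → 9; n=6 → 20; n=7 → 33; n=8 → 48.
Total orbitals: 9 + 20 + 33 + 48 = 110.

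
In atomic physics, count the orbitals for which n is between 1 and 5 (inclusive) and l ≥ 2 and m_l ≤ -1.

Per-shell orbital counts meeting the constraint:
n=3 → 2; n=4 → 5; n=5 → 9.
Total orbitals: 2 + 5 + 9 = 16.

16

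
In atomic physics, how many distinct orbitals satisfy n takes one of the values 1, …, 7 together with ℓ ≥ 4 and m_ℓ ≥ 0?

Treat each shell separately and count matching orbitals:
n=5 → 5; n=6 → 11; n=7 → 18.
Total orbitals: 5 + 11 + 18 = 34.

34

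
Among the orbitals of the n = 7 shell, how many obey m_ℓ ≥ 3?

Go through ℓ = 0, …, 6 (the values permitted for n = 7).
Orbitals with m_ℓ ≥ 3, by ℓ: ℓ=3 → 1; ℓ=4 → 2; ℓ=5 → 3; ℓ=6 → 4.
Total orbitals: 1 + 2 + 3 + 4 = 10.

10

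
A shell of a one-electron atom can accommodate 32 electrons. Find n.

n = 4

2n² = 32 ⇒ n² = 16 ⇒ n = 4.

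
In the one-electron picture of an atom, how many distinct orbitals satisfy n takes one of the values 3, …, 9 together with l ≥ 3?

Treat each shell separately and count matching orbitals:
n=4 → 7; n=5 → 16; n=6 → 27; n=7 → 40; n=8 → 55; n=9 → 72.
Total orbitals: 7 + 16 + 27 + 40 + 55 + 72 = 217.

217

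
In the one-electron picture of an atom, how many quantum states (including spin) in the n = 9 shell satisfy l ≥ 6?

90

Go through l = 0, …, 8 (the values permitted for n = 9).
Orbitals with l ≥ 6, by l: l=6 → 13; l=7 → 15; l=8 → 17.
Orbitals: 13 + 15 + 17 = 45. Each orbital carries two spin states, so 45 × 2 = 90 states.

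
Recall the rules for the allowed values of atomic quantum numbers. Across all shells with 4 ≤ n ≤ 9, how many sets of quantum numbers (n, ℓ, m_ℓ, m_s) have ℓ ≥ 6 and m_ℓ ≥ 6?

Count contributing orbitals for each principal shell:
n=7 → 1; n=8 → 3; n=9 → 6.
Orbitals: 1 + 3 + 6 = 10. Including both spin states (m_s = ±1/2) gives 2 × 10 = 20 states.

20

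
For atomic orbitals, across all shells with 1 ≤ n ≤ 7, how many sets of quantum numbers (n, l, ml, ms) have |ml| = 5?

12

Count contributing orbitals for each principal shell:
n=6 → 2; n=7 → 4.
Orbitals: 2 + 4 = 6. Including both spin states (ms = ±1/2) gives 2 × 6 = 12 states.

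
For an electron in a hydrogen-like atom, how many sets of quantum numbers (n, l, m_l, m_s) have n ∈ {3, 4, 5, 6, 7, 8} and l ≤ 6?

368

Treat each shell separately and count matching orbitals:
n=3 → 9; n=4 → 16; n=5 → 25; n=6 → 36; n=7 → 49; n=8 → 49.
Orbitals: 9 + 16 + 25 + 36 + 49 + 49 = 184. Including both spin states (m_s = ±1/2) gives 2 × 184 = 368 states.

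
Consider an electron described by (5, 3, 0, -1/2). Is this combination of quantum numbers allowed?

n = 5 is a positive integer. l = 3 satisfies 0 ≤ l ≤ n−1 = 4. ml = 0 lies in the range −l … +l (here −3 … 3). ms = -1/2 is one of ±1/2.
All four constraints are satisfied.

Allowed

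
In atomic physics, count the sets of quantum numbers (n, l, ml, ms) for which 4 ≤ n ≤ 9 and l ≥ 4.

Count contributing orbitals for each principal shell:
n=5 → 9; n=6 → 20; n=7 → 33; n=8 → 48; n=9 → 65.
Orbitals: 9 + 20 + 33 + 48 + 65 = 175. Including both spin states (ms = ±1/2) gives 2 × 175 = 350 states.

350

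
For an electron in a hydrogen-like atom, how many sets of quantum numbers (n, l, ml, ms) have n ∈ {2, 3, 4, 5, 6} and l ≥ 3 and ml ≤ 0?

For each n in the range, tally the orbitals obeying l ≥ 3 and ml ≤ 0:
n=4 → 4; n=5 → 9; n=6 → 15.
Orbitals: 4 + 9 + 15 = 28. Including both spin states (ms = ±1/2) gives 2 × 28 = 56 states.

56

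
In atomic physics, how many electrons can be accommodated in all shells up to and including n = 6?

Total orbitals = 1² + 2² + 3² + 4² + 5² + 6² = 91. Doubling for spin gives 182 electrons.

182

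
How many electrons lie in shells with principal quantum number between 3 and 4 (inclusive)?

50

Shell n has n² orbitals: 3²=9 + 4²=16 = 25 orbitals.
Two spin states per orbital: 2 × 25 = 50 electrons.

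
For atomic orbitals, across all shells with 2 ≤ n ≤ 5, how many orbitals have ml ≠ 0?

40

Treat each shell separately and count matching orbitals:
n=2 → 2; n=3 → 6; n=4 → 12; n=5 → 20.
Total orbitals: 2 + 6 + 12 + 20 = 40.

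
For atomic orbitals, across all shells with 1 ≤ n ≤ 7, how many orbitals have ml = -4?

6

Count contributing orbitals for each principal shell:
n=5 → 1; n=6 → 2; n=7 → 3.
Total orbitals: 1 + 2 + 3 = 6.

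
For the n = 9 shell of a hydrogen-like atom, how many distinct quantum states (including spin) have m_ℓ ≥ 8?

2

Contributions: ℓ=8 → 1.
Orbitals: 1. Each orbital carries two spin states, so 1 × 2 = 2 states.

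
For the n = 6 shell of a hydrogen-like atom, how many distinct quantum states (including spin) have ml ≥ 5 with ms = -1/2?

1

Go through l = 0, …, 5 (the values permitted for n = 6).
Contributions: l=5 → 1.
Orbitals: 1. With ms fixed to a single value there is one state per orbital, giving 1 state.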